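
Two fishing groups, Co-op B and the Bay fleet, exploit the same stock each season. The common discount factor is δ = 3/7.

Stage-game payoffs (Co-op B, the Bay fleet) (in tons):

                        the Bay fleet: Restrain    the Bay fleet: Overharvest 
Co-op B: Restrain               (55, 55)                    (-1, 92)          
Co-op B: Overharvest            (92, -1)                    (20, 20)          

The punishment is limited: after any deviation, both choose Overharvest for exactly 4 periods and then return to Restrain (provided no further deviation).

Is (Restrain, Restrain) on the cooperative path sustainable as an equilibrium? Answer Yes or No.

No

A one-shot deviation gives 92 now, then 20 for 4 periods, then back to 55.
Gain from deviating: (92−55) today; loss: (55−20) in each of the next 4 periods.
No-deviation condition: (55−20)(δ+…+δ^4) ≥ 92−55, i.e. δ+…+δ^4 ≥ 37/35.
At δ = 3/7: δ+…+δ^4 = 0.7247 < 1.0571.
So cooperation is not sustainable.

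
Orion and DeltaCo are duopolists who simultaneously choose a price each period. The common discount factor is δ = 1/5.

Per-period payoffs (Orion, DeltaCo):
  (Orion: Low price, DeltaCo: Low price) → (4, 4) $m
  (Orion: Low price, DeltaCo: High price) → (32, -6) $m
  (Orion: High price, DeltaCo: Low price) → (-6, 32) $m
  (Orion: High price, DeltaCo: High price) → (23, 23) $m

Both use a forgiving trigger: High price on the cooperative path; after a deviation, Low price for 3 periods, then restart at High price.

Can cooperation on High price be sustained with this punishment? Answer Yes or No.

IC: δ+…+δ^3 ≥ (32−23)/(23−4) = 9/19.
At δ = 1/5: partial sum = 0.2480 < 0.4737. Cooperation not sustainable.

No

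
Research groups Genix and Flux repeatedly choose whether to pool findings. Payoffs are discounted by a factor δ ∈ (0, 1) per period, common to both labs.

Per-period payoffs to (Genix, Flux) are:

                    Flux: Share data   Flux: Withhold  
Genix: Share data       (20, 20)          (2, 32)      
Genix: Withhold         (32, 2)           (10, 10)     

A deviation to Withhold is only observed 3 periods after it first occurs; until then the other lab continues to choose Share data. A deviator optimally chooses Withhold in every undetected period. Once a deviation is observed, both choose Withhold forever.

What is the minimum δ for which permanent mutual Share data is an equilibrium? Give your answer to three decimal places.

Deviating for the 3 undetected periods gains 32−20 = 12 per period over cooperation, then loses 20−10 = 10 per period forever once punishment starts.
Gain: 12(1 + δ + … + δ^2); loss: 10·δ^3/(1−δ).
No profitable deviation ⇔ 12(1−δ^3) ≤ 10·δ^3, i.e. δ^3 ≥ 12/(12+10) = 6/11.
Hence δ ≥ (6/11)^(1/3) ≈ 0.817.

0.817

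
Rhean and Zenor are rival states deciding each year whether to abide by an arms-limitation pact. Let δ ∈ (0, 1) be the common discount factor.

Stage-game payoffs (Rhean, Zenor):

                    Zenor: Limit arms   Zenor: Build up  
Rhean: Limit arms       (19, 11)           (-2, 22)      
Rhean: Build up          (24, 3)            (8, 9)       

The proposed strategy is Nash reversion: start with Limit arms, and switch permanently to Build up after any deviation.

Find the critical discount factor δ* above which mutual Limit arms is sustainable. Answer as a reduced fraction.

Rhean: cooperation gives 19 each period; deviation gives 24 once then 8 forever.
  19/(1−δ) ≥ 24 + 8δ/(1−δ) ⇒ δ ≥ 5/16.
Zenor: cooperation gives 11 each period; deviation gives 22 once then 9 forever.
  δ ≥ 11/13.
Both must hold, so the binding constraint is Zenor's: δ ≥ 11/13.

11/13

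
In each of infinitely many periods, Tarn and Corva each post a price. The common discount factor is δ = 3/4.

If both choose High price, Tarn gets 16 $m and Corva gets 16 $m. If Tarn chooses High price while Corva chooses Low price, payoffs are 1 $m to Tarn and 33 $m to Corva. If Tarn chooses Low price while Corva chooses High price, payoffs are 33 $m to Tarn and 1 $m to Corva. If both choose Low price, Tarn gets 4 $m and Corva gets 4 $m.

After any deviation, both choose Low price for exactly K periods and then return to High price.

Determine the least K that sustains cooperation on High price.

3

IC: δ(1−δ^K)/(1−δ) ≥ (33−16)/(16−4) = 17/12.
With δ = 3/4: need 1 − δ^K ≥ 17/12·(1−3/4)/(3/4), i.e. δ^K ≤ 0.5278.
Since (3/4)^2 = 0.5625 and (3/4)^3 = 0.4219, the smallest such K is 3.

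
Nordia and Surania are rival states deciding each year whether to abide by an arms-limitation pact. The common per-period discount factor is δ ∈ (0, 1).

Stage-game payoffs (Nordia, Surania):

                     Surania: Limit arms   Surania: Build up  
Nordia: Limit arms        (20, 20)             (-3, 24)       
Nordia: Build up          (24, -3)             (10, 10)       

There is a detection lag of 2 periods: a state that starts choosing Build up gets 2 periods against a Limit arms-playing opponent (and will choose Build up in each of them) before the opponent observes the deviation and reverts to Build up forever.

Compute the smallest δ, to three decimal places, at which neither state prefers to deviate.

Deviating for the 2 undetected periods gains 24−20 = 4 per period over cooperation, then loses 20−10 = 10 per period forever once punishment starts.
Gain: 4(1 + δ + … + δ^1); loss: 10·δ^2/(1−δ).
No profitable deviation ⇔ 4(1−δ^2) ≤ 10·δ^2, i.e. δ^2 ≥ 4/(4+10) = 2/7.
Hence δ ≥ (2/7)^(1/2) ≈ 0.535.

0.535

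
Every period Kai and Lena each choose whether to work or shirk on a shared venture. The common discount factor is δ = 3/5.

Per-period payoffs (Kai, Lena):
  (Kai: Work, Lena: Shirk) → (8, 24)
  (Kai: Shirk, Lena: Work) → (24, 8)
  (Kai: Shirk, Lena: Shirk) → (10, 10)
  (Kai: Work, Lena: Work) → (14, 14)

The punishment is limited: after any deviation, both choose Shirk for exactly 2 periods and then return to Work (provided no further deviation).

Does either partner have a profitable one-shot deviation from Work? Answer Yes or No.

Yes

Comparing payoff streams over the 3 periods until play realigns: cooperate → 14(1+δ+…+δ^2); deviate → 24 + 10(δ+…+δ^2).
Cooperation is sustained iff (14−10)(δ+…+δ^2) ≥ 24−14.
δ+…+δ^2 = 3/5·(1−(3/5)^2)/(1−3/5) = 0.9600, and (24−14)/(14−10) = 2.5000.
0.9600 < 2.5000, so cooperation is not sustainable.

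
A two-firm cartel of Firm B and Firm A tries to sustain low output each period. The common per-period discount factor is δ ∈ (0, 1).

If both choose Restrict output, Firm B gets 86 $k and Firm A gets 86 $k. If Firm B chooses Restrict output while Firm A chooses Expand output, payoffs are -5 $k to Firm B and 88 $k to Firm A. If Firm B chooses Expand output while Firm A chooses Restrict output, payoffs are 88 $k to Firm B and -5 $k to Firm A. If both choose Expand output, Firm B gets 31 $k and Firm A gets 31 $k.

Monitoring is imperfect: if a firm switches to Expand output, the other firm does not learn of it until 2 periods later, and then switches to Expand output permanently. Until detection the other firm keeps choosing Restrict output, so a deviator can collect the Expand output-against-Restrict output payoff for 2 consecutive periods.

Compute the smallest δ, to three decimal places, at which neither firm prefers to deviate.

0.187

A deviator earns 88 for 2 periods, then 31 forever; cooperating earns 86 forever. Multiplying the IC by (1−δ):
86 ≥ 88(1−δ^2) + 31δ^2, so 57·δ^2 ≥ 2 and δ^2 ≥ 2/57.
δ ≥ (2/57)^(1/2) ≈ 0.187.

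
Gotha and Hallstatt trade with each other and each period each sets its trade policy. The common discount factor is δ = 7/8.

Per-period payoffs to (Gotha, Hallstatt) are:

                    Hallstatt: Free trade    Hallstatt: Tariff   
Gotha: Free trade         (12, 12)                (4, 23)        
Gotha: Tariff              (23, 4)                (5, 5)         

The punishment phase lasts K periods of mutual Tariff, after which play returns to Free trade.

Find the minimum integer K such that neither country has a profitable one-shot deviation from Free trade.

Need Σ_{k=1}^{K} δ^k ≥ (23−12)/(12−5) = 1.5714 at δ = 7/8.
At K = 1 the sum is 0.8750 < 1.5714; at K = 2 it is 1.6406 ≥ 1.5714.
So the minimum punishment length is K = 2.

2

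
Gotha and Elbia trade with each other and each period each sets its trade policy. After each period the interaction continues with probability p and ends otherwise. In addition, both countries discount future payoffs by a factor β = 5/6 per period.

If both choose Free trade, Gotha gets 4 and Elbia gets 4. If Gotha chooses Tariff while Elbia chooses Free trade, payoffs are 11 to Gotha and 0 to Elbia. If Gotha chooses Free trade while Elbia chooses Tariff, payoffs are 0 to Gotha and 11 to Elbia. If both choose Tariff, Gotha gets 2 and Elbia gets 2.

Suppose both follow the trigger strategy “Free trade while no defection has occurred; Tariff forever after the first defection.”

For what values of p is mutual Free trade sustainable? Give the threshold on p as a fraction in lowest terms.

14/15

Expected continuation weight on next period's payoff is β·p = 5/6·p, which plays the role of the discount factor.
Cooperation requires 5/6·p ≥ (11−4)/(11−2) = 7/9, hence p ≥ 14/15.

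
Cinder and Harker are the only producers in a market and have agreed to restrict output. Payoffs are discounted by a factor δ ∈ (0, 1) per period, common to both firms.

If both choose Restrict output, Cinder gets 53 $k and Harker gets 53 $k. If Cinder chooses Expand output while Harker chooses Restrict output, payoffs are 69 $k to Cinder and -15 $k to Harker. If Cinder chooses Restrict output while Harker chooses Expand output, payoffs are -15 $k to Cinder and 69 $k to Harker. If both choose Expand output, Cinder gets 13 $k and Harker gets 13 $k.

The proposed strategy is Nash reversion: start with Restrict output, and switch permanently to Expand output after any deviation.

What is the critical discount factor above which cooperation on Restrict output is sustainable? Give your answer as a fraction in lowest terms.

2/7

Cooperation forever yields 53 each period: 53/(1−δ).
Deviating yields 69 once, then 13 forever: 69 + 13δ/(1−δ).
No profitable deviation requires 53/(1−δ) ≥ 69 + 13δ/(1−δ).
Multiplying by (1−δ): 53 ≥ 69(1−δ) + 13δ = 69 − 56δ.
So 56δ ≥ 16, i.e. δ ≥ 16/56 = 2/7.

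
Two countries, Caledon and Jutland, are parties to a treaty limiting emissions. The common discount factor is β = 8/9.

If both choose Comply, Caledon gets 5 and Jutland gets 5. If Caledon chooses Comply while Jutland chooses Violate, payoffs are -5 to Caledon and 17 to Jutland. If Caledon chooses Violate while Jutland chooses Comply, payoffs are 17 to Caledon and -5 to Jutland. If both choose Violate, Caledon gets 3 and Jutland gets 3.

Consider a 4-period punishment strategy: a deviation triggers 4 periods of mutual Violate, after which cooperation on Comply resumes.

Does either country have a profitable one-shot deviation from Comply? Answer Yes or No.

Yes

A one-shot deviation gives 17 now, then 3 for 4 periods, then back to 5.
Gain from deviating: (17−5) today; loss: (5−3) in each of the next 4 periods.
No-deviation condition: (5−3)(β+…+β^4) ≥ 17−5, i.e. β+…+β^4 ≥ 6.
At β = 8/9: β+…+β^4 = 3.0056 < 6.0000.
So cooperation is not sustainable.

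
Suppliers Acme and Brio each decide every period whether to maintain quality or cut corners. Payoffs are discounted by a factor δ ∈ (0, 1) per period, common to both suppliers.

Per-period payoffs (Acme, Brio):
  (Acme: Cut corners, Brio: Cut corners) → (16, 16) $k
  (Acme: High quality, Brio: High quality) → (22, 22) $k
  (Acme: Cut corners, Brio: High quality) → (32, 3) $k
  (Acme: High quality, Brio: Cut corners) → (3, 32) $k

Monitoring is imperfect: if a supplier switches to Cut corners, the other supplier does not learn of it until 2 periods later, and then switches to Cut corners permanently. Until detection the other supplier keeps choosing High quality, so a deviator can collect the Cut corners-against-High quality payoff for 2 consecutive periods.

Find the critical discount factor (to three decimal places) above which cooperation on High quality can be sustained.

0.791

The best deviation is to choose Cut corners for all 2 undetected periods, earning 32 each, then 16 forever once detected.
Deviation value: 32(1−δ^2)/(1−δ) + 16δ^2/(1−δ); cooperation value: 22/(1−δ).
IC: 22 ≥ 32(1−δ^2) + 16δ^2 = 32 − 16δ^2.
So δ^2 ≥ 10/16 = 5/8, giving δ ≥ (5/8)^(1/2) ≈ 0.791.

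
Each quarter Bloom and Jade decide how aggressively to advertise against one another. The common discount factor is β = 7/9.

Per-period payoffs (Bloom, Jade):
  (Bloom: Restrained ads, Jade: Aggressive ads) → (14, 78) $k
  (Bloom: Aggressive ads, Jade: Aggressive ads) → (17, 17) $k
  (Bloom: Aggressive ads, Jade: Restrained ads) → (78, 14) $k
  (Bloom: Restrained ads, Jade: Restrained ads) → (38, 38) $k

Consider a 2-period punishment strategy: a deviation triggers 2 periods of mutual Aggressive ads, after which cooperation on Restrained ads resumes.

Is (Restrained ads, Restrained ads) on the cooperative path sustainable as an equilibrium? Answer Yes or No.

No

A one-shot deviation gives 78 now, then 17 for 2 periods, then back to 38.
Gain from deviating: (78−38) today; loss: (38−17) in each of the next 2 periods.
No-deviation condition: (38−17)(β+…+β^2) ≥ 78−38, i.e. β+…+β^2 ≥ 40/21.
At β = 7/9: β+…+β^2 = 1.3827 < 1.9048.
So cooperation is not sustainable.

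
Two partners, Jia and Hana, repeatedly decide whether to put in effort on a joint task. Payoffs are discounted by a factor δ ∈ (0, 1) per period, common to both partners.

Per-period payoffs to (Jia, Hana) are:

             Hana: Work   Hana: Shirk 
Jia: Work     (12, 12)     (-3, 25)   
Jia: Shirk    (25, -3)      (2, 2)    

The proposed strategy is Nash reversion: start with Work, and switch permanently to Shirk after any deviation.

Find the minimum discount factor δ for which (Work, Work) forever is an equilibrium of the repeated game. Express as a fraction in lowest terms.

12/(1−δ) ≥ 25 + 2δ/(1−δ)
12 ≥ 25 − 23δ
δ ≥ 13/23.

13/23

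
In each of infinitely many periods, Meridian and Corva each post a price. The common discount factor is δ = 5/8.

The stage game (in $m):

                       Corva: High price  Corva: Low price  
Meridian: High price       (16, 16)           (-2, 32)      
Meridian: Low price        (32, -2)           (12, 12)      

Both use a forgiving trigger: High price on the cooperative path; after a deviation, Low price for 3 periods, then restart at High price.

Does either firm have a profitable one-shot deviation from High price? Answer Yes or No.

Comparing payoff streams over the 4 periods until play realigns: cooperate → 16(1+δ+…+δ^3); deviate → 32 + 12(δ+…+δ^3).
Cooperation is sustained iff (16−12)(δ+…+δ^3) ≥ 32−16.
δ+…+δ^3 = 5/8·(1−(5/8)^3)/(1−5/8) = 1.2598, and (32−16)/(16−12) = 4.0000.
1.2598 < 4.0000, so cooperation is not sustainable.

Yes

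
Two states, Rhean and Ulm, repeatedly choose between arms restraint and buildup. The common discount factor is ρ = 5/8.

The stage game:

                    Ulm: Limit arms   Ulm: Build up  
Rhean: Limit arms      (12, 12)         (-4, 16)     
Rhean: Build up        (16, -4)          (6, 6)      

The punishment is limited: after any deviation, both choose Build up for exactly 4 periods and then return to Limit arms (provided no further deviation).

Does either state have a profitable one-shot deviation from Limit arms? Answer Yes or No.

No

A one-shot deviation gives 16 now, then 6 for 4 periods, then back to 12.
Gain from deviating: (16−12) today; loss: (12−6) in each of the next 4 periods.
No-deviation condition: (12−6)(ρ+…+ρ^4) ≥ 16−12, i.e. ρ+…+ρ^4 ≥ 2/3.
At ρ = 5/8: ρ+…+ρ^4 = 1.4124 ≥ 0.6667.
So cooperation is sustainable.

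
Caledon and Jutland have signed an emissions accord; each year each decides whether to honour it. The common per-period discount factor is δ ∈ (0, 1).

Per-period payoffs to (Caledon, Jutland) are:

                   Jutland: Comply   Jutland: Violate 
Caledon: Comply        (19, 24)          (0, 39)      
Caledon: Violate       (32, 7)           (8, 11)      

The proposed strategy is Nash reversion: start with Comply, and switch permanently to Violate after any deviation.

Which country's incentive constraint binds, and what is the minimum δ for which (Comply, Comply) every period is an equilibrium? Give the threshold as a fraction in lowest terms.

Caledon; δ ≥ 13/24

Caledon: cooperation gives 19 each period; deviation gives 32 once then 8 forever.
  19/(1−δ) ≥ 32 + 8δ/(1−δ) ⇒ δ ≥ 13/24.
Jutland: cooperation gives 24 each period; deviation gives 39 once then 11 forever.
  δ ≥ 15/28.
Both must hold, so the binding constraint is Caledon's: δ ≥ 13/24.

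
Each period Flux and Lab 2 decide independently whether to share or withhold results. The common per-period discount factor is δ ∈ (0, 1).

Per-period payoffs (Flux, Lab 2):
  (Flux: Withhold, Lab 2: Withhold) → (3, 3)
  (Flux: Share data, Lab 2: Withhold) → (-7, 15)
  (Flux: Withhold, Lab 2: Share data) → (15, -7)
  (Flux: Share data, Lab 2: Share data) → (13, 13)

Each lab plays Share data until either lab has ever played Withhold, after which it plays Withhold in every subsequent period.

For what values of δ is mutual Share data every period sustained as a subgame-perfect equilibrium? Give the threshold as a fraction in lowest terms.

1/6

Cooperation forever yields 13 each period: 13/(1−δ).
Deviating yields 15 once, then 3 forever: 15 + 3δ/(1−δ).
No profitable deviation requires 13/(1−δ) ≥ 15 + 3δ/(1−δ).
Multiplying by (1−δ): 13 ≥ 15(1−δ) + 3δ = 15 − 12δ.
So 12δ ≥ 2, i.e. δ ≥ 2/12 = 1/6.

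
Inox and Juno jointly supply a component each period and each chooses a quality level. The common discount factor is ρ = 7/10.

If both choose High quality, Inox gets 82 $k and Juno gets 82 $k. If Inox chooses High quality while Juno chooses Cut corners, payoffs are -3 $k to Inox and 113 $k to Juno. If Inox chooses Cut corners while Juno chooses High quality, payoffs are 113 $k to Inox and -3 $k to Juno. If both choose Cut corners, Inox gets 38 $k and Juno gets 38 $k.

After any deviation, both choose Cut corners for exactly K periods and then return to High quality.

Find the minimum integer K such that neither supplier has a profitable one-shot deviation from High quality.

No profitable deviation requires (82−38)(ρ+…+ρ^K) ≥ 113−82, i.e. ρ+…+ρ^K ≥ 31/44 ≈ 0.7045.
With ρ = 7/10, the partial sums are K=1: 0.7000, K=2: 1.1900.
K = 2 is the first length at which the sum reaches 0.7045.

2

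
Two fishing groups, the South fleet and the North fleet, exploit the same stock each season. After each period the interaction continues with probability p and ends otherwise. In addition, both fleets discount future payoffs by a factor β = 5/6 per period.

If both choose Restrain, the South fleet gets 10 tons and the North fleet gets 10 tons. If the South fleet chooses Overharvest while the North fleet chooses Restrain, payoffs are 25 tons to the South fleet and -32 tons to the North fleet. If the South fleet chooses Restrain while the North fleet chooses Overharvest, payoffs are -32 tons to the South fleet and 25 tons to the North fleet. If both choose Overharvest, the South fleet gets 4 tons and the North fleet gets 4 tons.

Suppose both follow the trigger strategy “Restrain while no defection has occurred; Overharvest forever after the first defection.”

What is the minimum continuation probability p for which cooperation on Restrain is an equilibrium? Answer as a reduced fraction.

6/7

Expected continuation weight on next period's payoff is β·p = 5/6·p, which plays the role of the discount factor.
Cooperation requires 5/6·p ≥ (25−10)/(25−4) = 5/7, hence p ≥ 6/7.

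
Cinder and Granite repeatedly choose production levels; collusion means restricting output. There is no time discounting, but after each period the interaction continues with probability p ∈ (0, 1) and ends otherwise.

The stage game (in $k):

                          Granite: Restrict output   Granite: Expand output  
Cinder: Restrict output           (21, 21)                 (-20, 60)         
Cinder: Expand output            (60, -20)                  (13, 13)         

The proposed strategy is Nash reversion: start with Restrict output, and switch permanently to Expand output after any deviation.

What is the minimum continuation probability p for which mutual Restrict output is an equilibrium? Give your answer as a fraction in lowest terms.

39/47

Expected cooperation value is 21 + p·21 + p²·21 + … = 21/(1−p); deviation gives 60 + p·13/(1−p).
21 ≥ 60(1−p) + 13p ⇒ 47p ≥ 39 ⇒ p ≥ 39/47.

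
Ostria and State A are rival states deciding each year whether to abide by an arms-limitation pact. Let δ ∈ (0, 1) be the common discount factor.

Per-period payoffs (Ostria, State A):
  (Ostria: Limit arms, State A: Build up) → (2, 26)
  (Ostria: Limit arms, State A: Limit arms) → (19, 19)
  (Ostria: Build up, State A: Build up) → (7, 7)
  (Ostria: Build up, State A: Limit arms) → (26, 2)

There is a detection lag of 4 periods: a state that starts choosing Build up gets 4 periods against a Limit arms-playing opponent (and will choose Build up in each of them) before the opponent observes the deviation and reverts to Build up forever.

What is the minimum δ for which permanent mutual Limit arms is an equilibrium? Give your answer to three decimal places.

0.779

A deviator earns 26 for 4 periods, then 7 forever; cooperating earns 19 forever. Multiplying the IC by (1−δ):
19 ≥ 26(1−δ^4) + 7δ^4, so 19·δ^4 ≥ 7 and δ^4 ≥ 7/19.
δ ≥ (7/19)^(1/4) ≈ 0.779.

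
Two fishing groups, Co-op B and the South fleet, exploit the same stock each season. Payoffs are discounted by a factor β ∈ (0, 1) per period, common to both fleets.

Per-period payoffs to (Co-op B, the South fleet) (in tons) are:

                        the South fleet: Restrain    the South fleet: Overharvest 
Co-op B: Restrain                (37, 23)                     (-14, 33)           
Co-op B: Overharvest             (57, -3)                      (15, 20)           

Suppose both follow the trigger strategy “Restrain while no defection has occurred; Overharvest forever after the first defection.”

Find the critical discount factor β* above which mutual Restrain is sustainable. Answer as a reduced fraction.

10/13

For Co-op B: deviation gain 57−37 = 20, per-period punishment loss 37−15 = 22. IC gives β ≥ 20/42 = 10/21.
For the South fleet: gain 10, loss 3 per period, so β ≥ 10/13.
The tighter constraint is the South fleet's, so cooperation needs β ≥ 10/13.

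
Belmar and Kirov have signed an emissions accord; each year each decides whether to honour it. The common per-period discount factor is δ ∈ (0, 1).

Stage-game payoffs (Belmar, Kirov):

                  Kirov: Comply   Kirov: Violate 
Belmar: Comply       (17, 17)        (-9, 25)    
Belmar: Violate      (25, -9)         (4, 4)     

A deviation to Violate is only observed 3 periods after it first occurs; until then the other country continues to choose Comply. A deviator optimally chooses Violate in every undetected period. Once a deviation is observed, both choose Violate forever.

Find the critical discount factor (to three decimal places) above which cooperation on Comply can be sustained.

0.725

A deviator earns 25 for 3 periods, then 4 forever; cooperating earns 17 forever. Multiplying the IC by (1−δ):
17 ≥ 25(1−δ^3) + 4δ^3, so 21·δ^3 ≥ 8 and δ^3 ≥ 8/21.
δ ≥ (8/21)^(1/3) ≈ 0.725.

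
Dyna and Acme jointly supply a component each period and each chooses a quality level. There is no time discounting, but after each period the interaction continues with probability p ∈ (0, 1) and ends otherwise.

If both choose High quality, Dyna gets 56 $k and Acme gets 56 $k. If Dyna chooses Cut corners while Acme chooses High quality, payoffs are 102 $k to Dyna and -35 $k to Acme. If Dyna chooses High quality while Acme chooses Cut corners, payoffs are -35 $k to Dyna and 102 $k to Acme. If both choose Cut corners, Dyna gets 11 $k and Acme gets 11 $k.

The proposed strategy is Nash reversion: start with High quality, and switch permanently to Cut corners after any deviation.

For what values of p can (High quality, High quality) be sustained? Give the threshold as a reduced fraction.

With no time discounting, the continuation probability p plays the role of the discount factor.
Grim-trigger IC: 56/(1−p) ≥ 102 + 11p/(1−p) ⇒ p ≥ (102−56)/(102−11) = 46/91.

46/91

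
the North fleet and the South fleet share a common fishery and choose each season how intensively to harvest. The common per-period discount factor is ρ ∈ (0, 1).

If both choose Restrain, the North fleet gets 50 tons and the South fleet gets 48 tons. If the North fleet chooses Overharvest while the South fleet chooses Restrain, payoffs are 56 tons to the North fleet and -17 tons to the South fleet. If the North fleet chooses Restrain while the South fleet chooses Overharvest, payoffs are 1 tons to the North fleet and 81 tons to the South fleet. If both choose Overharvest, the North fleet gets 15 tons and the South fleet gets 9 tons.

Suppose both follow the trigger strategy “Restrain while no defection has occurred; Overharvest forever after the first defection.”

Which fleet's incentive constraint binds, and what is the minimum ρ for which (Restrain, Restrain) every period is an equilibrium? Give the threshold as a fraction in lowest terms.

the North fleet's threshold: (56−50)/(56−15) = 6/41.
the South fleet's threshold: (81−48)/(81−9) = 11/24.
6/41 < 11/24, so the South fleet binds and ρ* = 11/24.

the South fleet; ρ ≥ 11/24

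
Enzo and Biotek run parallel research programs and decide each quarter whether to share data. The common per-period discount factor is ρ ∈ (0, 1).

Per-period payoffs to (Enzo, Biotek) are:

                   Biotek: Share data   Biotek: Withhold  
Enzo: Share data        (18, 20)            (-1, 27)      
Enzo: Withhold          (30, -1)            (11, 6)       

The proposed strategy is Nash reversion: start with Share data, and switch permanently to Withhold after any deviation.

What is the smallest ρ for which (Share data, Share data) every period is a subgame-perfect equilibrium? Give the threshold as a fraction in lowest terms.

For Enzo: deviation gain 30−18 = 12, per-period punishment loss 18−11 = 7. IC gives ρ ≥ 12/19.
For Biotek: gain 7, loss 14 per period, so ρ ≥ 7/21 = 1/3.
The tighter constraint is Enzo's, so cooperation needs ρ ≥ 12/19.

12/19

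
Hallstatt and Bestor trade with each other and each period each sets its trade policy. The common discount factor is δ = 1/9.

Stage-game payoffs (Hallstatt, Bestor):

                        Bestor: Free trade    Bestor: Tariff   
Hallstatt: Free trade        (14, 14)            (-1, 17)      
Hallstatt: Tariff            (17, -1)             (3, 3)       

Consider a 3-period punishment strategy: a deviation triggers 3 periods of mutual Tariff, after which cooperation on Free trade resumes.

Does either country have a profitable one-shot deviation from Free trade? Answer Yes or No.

Yes

IC: δ+…+δ^3 ≥ (17−14)/(14−3) = 3/11.
At δ = 1/9: partial sum = 0.1248 < 0.2727. Cooperation not sustainable.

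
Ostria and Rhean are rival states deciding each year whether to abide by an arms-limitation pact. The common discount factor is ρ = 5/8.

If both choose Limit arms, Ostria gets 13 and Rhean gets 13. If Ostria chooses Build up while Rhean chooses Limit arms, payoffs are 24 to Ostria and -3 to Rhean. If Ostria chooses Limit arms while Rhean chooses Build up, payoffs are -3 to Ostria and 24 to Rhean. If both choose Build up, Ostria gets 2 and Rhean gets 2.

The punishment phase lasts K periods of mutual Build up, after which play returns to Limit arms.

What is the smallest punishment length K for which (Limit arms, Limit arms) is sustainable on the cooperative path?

Need Σ_{k=1}^{K} ρ^k ≥ (24−13)/(13−2) = 1.0000 at ρ = 5/8.
At K = 1 the sum is 0.6250 < 1.0000; at K = 2 it is 1.0156 ≥ 1.0000.
So the minimum punishment length is K = 2.

2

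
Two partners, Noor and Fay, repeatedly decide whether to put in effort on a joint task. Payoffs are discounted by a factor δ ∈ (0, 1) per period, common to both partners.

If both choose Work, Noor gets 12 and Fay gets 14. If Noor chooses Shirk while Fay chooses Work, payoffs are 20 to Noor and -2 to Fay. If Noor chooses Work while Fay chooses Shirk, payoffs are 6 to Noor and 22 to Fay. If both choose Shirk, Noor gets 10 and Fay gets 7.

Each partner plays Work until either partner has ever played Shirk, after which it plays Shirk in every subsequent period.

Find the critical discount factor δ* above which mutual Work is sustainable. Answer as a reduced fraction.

Noor's threshold: (20−12)/(20−10) = 4/5.
Fay's threshold: (22−14)/(22−7) = 8/15.
4/5 > 8/15, so Noor binds and δ* = 4/5.

4/5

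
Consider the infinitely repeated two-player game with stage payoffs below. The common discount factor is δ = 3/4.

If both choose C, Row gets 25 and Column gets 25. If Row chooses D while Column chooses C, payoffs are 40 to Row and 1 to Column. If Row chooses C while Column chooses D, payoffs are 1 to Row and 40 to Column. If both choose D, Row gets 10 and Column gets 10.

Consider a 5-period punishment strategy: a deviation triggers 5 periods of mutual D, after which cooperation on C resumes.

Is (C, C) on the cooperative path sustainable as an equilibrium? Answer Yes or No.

Yes

A one-shot deviation gives 40 now, then 10 for 5 periods, then back to 25.
Gain from deviating: (40−25) today; loss: (25−10) in each of the next 5 periods.
No-deviation condition: (25−10)(δ+…+δ^5) ≥ 40−25, i.e. δ+…+δ^5 ≥ 1.
At δ = 3/4: δ+…+δ^5 = 2.2881 ≥ 1.0000.
So cooperation is sustainable.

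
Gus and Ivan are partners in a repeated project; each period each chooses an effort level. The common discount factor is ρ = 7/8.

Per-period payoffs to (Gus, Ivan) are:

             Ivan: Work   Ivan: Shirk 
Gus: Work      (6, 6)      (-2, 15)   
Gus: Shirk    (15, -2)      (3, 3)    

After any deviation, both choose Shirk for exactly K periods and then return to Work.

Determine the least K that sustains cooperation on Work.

5

IC: ρ(1−ρ^K)/(1−ρ) ≥ (15−6)/(6−3) = 3.
With ρ = 7/8: need 1 − ρ^K ≥ 3·(1−7/8)/(7/8), i.e. ρ^K ≤ 0.5714.
Since (7/8)^4 = 0.5862 and (7/8)^5 = 0.5129, the smallest such K is 5.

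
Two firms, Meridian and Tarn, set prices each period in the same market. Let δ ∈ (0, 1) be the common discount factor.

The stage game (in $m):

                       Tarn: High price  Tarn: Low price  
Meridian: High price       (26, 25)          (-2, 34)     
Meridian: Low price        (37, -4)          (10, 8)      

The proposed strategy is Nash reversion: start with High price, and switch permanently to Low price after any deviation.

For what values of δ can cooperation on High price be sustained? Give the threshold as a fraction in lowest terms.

11/27

For Meridian: deviation gain 37−26 = 11, per-period punishment loss 26−10 = 16. IC gives δ ≥ 11/27.
For Tarn: gain 9, loss 17 per period, so δ ≥ 9/26.
The tighter constraint is Meridian's, so cooperation needs δ ≥ 11/27.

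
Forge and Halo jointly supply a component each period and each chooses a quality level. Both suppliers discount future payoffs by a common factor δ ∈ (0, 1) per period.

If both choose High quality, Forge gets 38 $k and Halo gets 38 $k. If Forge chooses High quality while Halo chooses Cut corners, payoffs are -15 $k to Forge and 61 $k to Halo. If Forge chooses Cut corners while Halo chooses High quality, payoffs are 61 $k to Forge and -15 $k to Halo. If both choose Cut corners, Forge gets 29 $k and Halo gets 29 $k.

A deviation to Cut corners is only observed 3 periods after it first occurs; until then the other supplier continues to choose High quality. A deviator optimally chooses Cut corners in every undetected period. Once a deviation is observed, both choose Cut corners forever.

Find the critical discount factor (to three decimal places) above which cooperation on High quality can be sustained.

A deviator earns 61 for 3 periods, then 29 forever; cooperating earns 38 forever. Multiplying the IC by (1−δ):
38 ≥ 61(1−δ^3) + 29δ^3, so 32·δ^3 ≥ 23 and δ^3 ≥ 23/32.
δ ≥ (23/32)^(1/3) ≈ 0.896.

0.896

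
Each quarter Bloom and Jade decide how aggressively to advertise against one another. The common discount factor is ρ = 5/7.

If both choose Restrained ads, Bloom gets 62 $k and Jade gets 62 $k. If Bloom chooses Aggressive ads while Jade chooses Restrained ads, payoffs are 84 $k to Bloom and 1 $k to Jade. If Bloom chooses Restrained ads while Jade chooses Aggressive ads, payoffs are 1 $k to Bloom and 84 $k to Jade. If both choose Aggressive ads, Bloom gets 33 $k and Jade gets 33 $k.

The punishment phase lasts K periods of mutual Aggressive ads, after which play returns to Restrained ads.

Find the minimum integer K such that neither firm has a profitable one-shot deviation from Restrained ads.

Need Σ_{k=1}^{K} ρ^k ≥ (84−62)/(62−33) = 0.7586 at ρ = 5/7.
At K = 1 the sum is 0.7143 < 0.7586; at K = 2 it is 1.2245 ≥ 0.7586.
So the minimum punishment length is K = 2.

2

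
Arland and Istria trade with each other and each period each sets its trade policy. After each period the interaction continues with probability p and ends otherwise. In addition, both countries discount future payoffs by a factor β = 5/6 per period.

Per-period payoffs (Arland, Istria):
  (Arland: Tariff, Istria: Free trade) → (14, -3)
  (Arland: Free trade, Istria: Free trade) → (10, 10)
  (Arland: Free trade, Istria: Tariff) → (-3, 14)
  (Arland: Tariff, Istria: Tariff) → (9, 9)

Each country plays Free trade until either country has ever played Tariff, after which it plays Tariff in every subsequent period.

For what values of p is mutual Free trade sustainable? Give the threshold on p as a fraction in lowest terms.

With continuation probability p and discount β, the effective per-period discount factor is βp.
Grim-trigger IC: βp ≥ (14−10)/(14−9) = 4/5.
So p ≥ (4/5)/(5/6) = 24/25.

24/25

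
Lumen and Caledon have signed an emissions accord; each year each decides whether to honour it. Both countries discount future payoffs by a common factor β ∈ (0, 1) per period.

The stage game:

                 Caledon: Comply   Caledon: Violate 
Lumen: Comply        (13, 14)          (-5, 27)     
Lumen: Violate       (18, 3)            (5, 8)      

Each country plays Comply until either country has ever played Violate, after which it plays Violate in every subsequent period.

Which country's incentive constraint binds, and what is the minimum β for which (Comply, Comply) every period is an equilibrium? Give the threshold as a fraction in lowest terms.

Caledon; β ≥ 13/19

Lumen's threshold: (18−13)/(18−5) = 5/13.
Caledon's threshold: (27−14)/(27−8) = 13/19.
5/13 < 13/19, so Caledon binds and β* = 13/19.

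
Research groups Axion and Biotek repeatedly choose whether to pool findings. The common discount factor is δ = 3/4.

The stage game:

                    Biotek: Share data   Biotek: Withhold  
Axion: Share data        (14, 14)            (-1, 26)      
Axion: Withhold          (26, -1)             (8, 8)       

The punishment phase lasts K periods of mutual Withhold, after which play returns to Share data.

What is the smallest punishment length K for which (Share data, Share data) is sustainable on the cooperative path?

4

Need Σ_{k=1}^{K} δ^k ≥ (26−14)/(14−8) = 2.0000 at δ = 3/4.
At K = 3 the sum is 1.7344 < 2.0000; at K = 4 it is 2.0508 ≥ 2.0000.
So the minimum punishment length is K = 4.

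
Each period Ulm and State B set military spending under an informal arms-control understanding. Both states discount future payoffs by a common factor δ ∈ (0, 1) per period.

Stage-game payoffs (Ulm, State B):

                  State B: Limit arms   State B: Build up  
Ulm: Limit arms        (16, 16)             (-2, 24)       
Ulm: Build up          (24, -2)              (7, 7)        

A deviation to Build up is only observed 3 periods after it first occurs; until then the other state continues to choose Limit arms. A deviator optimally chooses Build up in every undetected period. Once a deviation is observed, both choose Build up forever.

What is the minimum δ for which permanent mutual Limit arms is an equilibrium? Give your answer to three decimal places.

0.778

The best deviation is to choose Build up for all 3 undetected periods, earning 24 each, then 7 forever once detected.
Deviation value: 24(1−δ^3)/(1−δ) + 7δ^3/(1−δ); cooperation value: 16/(1−δ).
IC: 16 ≥ 24(1−δ^3) + 7δ^3 = 24 − 17δ^3.
So δ^3 ≥ 8/17, giving δ ≥ (8/17)^(1/3) ≈ 0.778.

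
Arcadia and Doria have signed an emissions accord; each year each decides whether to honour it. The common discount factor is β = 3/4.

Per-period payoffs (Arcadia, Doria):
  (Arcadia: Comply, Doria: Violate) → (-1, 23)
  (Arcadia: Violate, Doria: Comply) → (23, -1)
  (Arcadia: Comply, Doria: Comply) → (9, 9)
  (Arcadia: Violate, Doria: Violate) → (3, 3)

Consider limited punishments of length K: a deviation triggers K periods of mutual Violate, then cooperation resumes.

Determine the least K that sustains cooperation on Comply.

6

IC: β(1−β^K)/(1−β) ≥ (23−9)/(9−3) = 7/3.
With β = 3/4: need 1 − β^K ≥ 7/3·(1−3/4)/(3/4), i.e. β^K ≤ 0.2222.
Since (3/4)^5 = 0.2373 and (3/4)^6 = 0.1780, the smallest such K is 6.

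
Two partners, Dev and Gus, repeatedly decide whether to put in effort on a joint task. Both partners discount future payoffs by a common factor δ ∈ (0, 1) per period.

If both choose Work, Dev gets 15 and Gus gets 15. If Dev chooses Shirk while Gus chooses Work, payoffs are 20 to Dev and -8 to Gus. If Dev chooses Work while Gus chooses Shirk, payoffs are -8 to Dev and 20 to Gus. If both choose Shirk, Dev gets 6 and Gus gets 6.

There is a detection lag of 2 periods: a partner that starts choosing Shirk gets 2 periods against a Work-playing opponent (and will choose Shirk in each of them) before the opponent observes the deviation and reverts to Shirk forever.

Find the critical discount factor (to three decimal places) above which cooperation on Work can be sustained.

0.598

The best deviation is to choose Shirk for all 2 undetected periods, earning 20 each, then 6 forever once detected.
Deviation value: 20(1−δ^2)/(1−δ) + 6δ^2/(1−δ); cooperation value: 15/(1−δ).
IC: 15 ≥ 20(1−δ^2) + 6δ^2 = 20 − 14δ^2.
So δ^2 ≥ 5/14, giving δ ≥ (5/14)^(1/2) ≈ 0.598.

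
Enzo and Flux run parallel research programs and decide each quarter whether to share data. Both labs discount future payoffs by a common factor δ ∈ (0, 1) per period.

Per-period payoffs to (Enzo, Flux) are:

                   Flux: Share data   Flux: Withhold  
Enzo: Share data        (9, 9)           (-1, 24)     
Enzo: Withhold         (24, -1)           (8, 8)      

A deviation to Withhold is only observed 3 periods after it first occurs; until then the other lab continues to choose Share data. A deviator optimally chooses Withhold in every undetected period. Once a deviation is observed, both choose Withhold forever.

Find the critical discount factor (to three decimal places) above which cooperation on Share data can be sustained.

A deviator earns 24 for 3 periods, then 8 forever; cooperating earns 9 forever. Multiplying the IC by (1−δ):
9 ≥ 24(1−δ^3) + 8δ^3, so 16·δ^3 ≥ 15 and δ^3 ≥ 15/16.
δ ≥ (15/16)^(1/3) ≈ 0.979.

0.979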